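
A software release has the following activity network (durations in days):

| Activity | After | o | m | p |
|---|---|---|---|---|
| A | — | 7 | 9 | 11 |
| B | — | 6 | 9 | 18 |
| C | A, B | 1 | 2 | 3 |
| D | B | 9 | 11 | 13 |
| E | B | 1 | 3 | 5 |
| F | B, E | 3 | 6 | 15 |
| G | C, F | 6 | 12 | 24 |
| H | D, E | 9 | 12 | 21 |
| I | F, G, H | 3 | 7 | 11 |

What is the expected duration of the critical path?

te_A = (7 + 4·9 + 11)/6 = 54/6 = 9
te_B = (6 + 4·9 + 18)/6 = 60/6 = 10
te_C = (1 + 4·2 + 3)/6 = 12/6 = 2
te_D = (9 + 4·11 + 13)/6 = 66/6 = 11
te_E = (1 + 4·3 + 5)/6 = 18/6 = 3
te_F = (3 + 4·6 + 15)/6 = 42/6 = 7
te_G = (6 + 4·12 + 24)/6 = 78/6 = 13
te_H = (9 + 4·12 + 21)/6 = 78/6 = 13
te_I = (3 + 4·7 + 11)/6 = 42/6 = 7

Forward pass:
ES_A = 0; EF_A = 9
ES_B = 0; EF_B = 10
ES_C = max(EF_A=9, EF_B=10) = 10; EF_C = 10+2 = 12
ES_D = 10; EF_D = 10+11 = 21
ES_E = 10; EF_E = 10+3 = 13
ES_F = max(EF_B=10, EF_E=13) = 13; EF_F = 13+7 = 20
ES_G = max(EF_C=12, EF_F=20) = 20; EF_G = 20+13 = 33
ES_H = max(EF_D=21, EF_E=13) = 21; EF_H = 21+13 = 34
ES_I = max(EF_F=20, EF_G=33, EF_H=34) = 34; EF_I = 34+7 = 41
Expected project duration μ = 41 days. Critical path: B → D → H → I.

41 days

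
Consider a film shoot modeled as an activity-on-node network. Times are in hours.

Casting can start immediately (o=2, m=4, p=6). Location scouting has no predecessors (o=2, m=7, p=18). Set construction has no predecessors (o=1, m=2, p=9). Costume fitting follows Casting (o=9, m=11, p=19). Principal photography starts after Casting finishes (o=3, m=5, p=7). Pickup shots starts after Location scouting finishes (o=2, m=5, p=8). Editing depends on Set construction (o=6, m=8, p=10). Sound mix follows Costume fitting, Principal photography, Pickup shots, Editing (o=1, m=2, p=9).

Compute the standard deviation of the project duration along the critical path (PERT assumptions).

2.24 hours

te_Casting = (2 + 4·4 + 6)/6 = 24/6 = 4; σ²_Casting = ((6−2)/6)² = 0.444
te_Location scouting = (2 + 4·7 + 18)/6 = 48/6 = 8; σ²_Location scouting = ((18−2)/6)² = 7.111
te_Set construction = (1 + 4·2 + 9)/6 = 18/6 = 3; σ²_Set construction = ((9−1)/6)² = 1.778
te_Costume fitting = (9 + 4·11 + 19)/6 = 72/6 = 12; σ²_Costume fitting = ((19−9)/6)² = 2.778
te_Principal photography = (3 + 4·5 + 7)/6 = 30/6 = 5; σ²_Principal photography = ((7−3)/6)² = 0.444
te_Pickup shots = (2 + 4·5 + 8)/6 = 30/6 = 5; σ²_Pickup shots = ((8−2)/6)² = 1.000
te_Editing = (6 + 4·8 + 10)/6 = 48/6 = 8; σ²_Editing = ((10−6)/6)² = 0.444
te_Sound mix = (1 + 4·2 + 9)/6 = 18/6 = 3; σ²_Sound mix = ((9−1)/6)² = 1.778

Forward pass:
ES_Casting = 0; EF_Casting = 4
ES_Location scouting = 0; EF_Location scouting = 8
ES_Set construction = 0; EF_Set construction = 3
ES_Costume fitting = 4; EF_Costume fitting = 4+12 = 16
ES_Principal photography = 4; EF_Principal photography = 4+5 = 9
ES_Pickup shots = 8; EF_Pickup shots = 8+5 = 13
ES_Editing = 3; EF_Editing = 3+8 = 11
ES_Sound mix = max(EF_Costume fitting=16, EF_Principal photography=9, EF_Pickup shots=13, EF_Editing=11) = 16; EF_Sound mix = 16+3 = 19
Expected project duration μ = 19 hours. Critical path: Casting → Costume fitting → Sound mix.

Variance along critical path = 0.444 + 2.778 + 1.778 = 5.000
σ = √5.000 = 2.236 hours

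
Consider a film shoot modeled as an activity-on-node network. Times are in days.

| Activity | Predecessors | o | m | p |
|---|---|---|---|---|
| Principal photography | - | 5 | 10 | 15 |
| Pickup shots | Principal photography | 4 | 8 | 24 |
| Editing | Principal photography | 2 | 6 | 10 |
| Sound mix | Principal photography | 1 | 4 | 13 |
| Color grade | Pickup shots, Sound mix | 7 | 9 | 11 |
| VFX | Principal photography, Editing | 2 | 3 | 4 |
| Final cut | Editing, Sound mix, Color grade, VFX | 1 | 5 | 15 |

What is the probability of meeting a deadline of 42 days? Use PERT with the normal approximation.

0.942

te_Principal photography = (5 + 4·10 + 15)/6 = 60/6 = 10; σ²_Principal photography = ((15−5)/6)² = 2.778
te_Pickup shots = (4 + 4·8 + 24)/6 = 60/6 = 10; σ²_Pickup shots = ((24−4)/6)² = 11.111
te_Editing = (2 + 4·6 + 10)/6 = 36/6 = 6; σ²_Editing = ((10−2)/6)² = 1.778
te_Sound mix = (1 + 4·4 + 13)/6 = 30/6 = 5; σ²_Sound mix = ((13−1)/6)² = 4.000
te_Color grade = (7 + 4·9 + 11)/6 = 54/6 = 9; σ²_Color grade = ((11−7)/6)² = 0.444
te_VFX = (2 + 4·3 + 4)/6 = 18/6 = 3; σ²_VFX = ((4−2)/6)² = 0.111
te_Final cut = (1 + 4·5 + 15)/6 = 36/6 = 6; σ²_Final cut = ((15−1)/6)² = 5.444

Forward pass:
ES_Principal photography = 0; EF_Principal photography = 10
ES_Pickup shots = 10; EF_Pickup shots = 10+10 = 20
ES_Editing = 10; EF_Editing = 10+6 = 16
ES_Sound mix = 10; EF_Sound mix = 10+5 = 15
ES_Color grade = max(EF_Pickup shots=20, EF_Sound mix=15) = 20; EF_Color grade = 20+9 = 29
ES_VFX = max(EF_Principal photography=10, EF_Editing=16) = 16; EF_VFX = 16+3 = 19
ES_Final cut = max(EF_Editing=16, EF_Sound mix=15, EF_Color grade=29, EF_VFX=19) = 29; EF_Final cut = 29+6 = 35
Expected project duration μ = 35 days. Critical path: Principal photography → Pickup shots → Color grade → Final cut.

Variance along critical path = 2.778 + 11.111 + 0.444 + 5.444 = 19.778; σ = √19.778 = 4.447 days.
Z = (42 − 35) / 4.447 = 1.574
P(T ≤ 42) = Φ(1.574) ≈ 0.942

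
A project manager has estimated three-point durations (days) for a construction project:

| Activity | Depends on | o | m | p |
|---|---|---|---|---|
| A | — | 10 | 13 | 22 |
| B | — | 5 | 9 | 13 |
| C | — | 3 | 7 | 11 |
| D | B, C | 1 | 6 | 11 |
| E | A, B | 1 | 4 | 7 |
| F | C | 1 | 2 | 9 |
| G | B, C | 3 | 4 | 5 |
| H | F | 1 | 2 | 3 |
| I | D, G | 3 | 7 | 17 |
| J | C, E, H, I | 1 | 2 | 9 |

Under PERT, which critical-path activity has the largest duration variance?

te_A = (10 + 4·13 + 22)/6 = 84/6 = 14; σ²_A = ((22−10)/6)² = 4.000
te_B = (5 + 4·9 + 13)/6 = 54/6 = 9; σ²_B = ((13−5)/6)² = 1.778
te_C = (3 + 4·7 + 11)/6 = 42/6 = 7; σ²_C = ((11−3)/6)² = 1.778
te_D = (1 + 4·6 + 11)/6 = 36/6 = 6; σ²_D = ((11−1)/6)² = 2.778
te_E = (1 + 4·4 + 7)/6 = 24/6 = 4; σ²_E = ((7−1)/6)² = 1.000
te_F = (1 + 4·2 + 9)/6 = 18/6 = 3; σ²_F = ((9−1)/6)² = 1.778
te_G = (3 + 4·4 + 5)/6 = 24/6 = 4; σ²_G = ((5−3)/6)² = 0.111
te_H = (1 + 4·2 + 3)/6 = 12/6 = 2; σ²_H = ((3−1)/6)² = 0.111
te_I = (3 + 4·7 + 17)/6 = 48/6 = 8; σ²_I = ((17−3)/6)² = 5.444
te_J = (1 + 4·2 + 9)/6 = 18/6 = 3; σ²_J = ((9−1)/6)² = 1.778

Forward pass:
ES_A = 0; EF_A = 14
ES_B = 0; EF_B = 9
ES_C = 0; EF_C = 7
ES_D = max(EF_B=9, EF_C=7) = 9; EF_D = 9+6 = 15
ES_E = max(EF_A=14, EF_B=9) = 14; EF_E = 14+4 = 18
ES_F = 7; EF_F = 7+3 = 10
ES_G = max(EF_B=9, EF_C=7) = 9; EF_G = 9+4 = 13
ES_H = 10; EF_H = 10+2 = 12
ES_I = max(EF_D=15, EF_G=13) = 15; EF_I = 15+8 = 23
ES_J = max(EF_C=7, EF_E=18, EF_H=12, EF_I=23) = 23; EF_J = 23+3 = 26
Expected project duration μ = 26 days. Critical path: B → D → I → J.

Variances on critical path: σ²_B=1.778, σ²_D=2.778, σ²_I=5.444, σ²_J=1.778.
Largest is σ²_I = 5.444.

I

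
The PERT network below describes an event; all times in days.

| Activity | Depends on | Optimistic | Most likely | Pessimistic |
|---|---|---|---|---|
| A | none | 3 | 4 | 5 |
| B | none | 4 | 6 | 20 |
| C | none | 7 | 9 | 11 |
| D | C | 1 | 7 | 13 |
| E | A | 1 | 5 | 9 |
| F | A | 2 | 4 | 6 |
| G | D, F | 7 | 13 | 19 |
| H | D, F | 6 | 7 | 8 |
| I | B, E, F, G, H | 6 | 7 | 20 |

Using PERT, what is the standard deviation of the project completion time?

te_A = (3 + 4·4 + 5)/6 = 24/6 = 4; σ²_A = ((5−3)/6)² = 0.111
te_B = (4 + 4·6 + 20)/6 = 48/6 = 8; σ²_B = ((20−4)/6)² = 7.111
te_C = (7 + 4·9 + 11)/6 = 54/6 = 9; σ²_C = ((11−7)/6)² = 0.444
te_D = (1 + 4·7 + 13)/6 = 42/6 = 7; σ²_D = ((13−1)/6)² = 4.000
te_E = (1 + 4·5 + 9)/6 = 30/6 = 5; σ²_E = ((9−1)/6)² = 1.778
te_F = (2 + 4·4 + 6)/6 = 24/6 = 4; σ²_F = ((6−2)/6)² = 0.444
te_G = (7 + 4·13 + 19)/6 = 78/6 = 13; σ²_G = ((19−7)/6)² = 4.000
te_H = (6 + 4·7 + 8)/6 = 42/6 = 7; σ²_H = ((8−6)/6)² = 0.111
te_I = (6 + 4·7 + 20)/6 = 54/6 = 9; σ²_I = ((20−6)/6)² = 5.444

Forward pass:
ES_A = 0; EF_A = 4
ES_B = 0; EF_B = 8
ES_C = 0; EF_C = 9
ES_D = 9; EF_D = 9+7 = 16
ES_E = 4; EF_E = 4+5 = 9
ES_F = 4; EF_F = 4+4 = 8
ES_G = max(EF_D=16, EF_F=8) = 16; EF_G = 16+13 = 29
ES_H = max(EF_D=16, EF_F=8) = 16; EF_H = 16+7 = 23
ES_I = max(EF_B=8, EF_E=9, EF_F=8, EF_G=29, EF_H=23) = 29; EF_I = 29+9 = 38
Expected project duration μ = 38 days. Critical path: C → D → G → I.

Variance along critical path = 0.444 + 4.000 + 4.000 + 5.444 = 13.889
σ = √13.889 = 3.727 days

3.73 days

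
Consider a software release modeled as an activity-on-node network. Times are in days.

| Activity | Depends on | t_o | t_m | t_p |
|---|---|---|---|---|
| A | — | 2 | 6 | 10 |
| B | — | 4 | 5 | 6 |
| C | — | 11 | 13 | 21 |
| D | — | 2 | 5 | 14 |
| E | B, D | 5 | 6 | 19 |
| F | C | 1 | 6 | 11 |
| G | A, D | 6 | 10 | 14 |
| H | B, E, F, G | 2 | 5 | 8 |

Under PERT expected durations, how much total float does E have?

6 days

te_A = (2 + 4·6 + 10)/6 = 36/6 = 6
te_B = (4 + 4·5 + 6)/6 = 30/6 = 5
te_C = (11 + 4·13 + 21)/6 = 84/6 = 14
te_D = (2 + 4·5 + 14)/6 = 36/6 = 6
te_E = (5 + 4·6 + 19)/6 = 48/6 = 8
te_F = (1 + 4·6 + 11)/6 = 36/6 = 6
te_G = (6 + 4·10 + 14)/6 = 60/6 = 10
te_H = (2 + 4·5 + 8)/6 = 30/6 = 5

Forward pass:
ES_A = 0; EF_A = 6
ES_B = 0; EF_B = 5
ES_C = 0; EF_C = 14
ES_D = 0; EF_D = 6
ES_E = max(EF_B=5, EF_D=6) = 6; EF_E = 6+8 = 14
ES_F = 14; EF_F = 14+6 = 20
ES_G = max(EF_A=6, EF_D=6) = 6; EF_G = 6+10 = 16
ES_H = max(EF_B=5, EF_E=14, EF_F=20, EF_G=16) = 20; EF_H = 20+5 = 25
Expected project duration μ = 25 days. Critical path: C → F → H.

Backward pass:
LF_H = 25; LS_H = 25−5 = 20
LF_G = LS_H = 20; LS_G = 20−10 = 10
LF_F = LS_H = 20; LS_F = 20−6 = 14
LF_E = LS_H = 20; LS_E = 20−8 = 12
LF_D = min(LS_E=12, LS_G=10) = 10; LS_D = 10−6 = 4
LF_C = LS_F = 14; LS_C = 14−14 = 0
LF_B = min(LS_E=12, LS_H=20) = 12; LS_B = 12−5 = 7
LF_A = LS_G = 10; LS_A = 10−6 = 4
Slack_E = LS_E − ES_E = 12 − 6 = 6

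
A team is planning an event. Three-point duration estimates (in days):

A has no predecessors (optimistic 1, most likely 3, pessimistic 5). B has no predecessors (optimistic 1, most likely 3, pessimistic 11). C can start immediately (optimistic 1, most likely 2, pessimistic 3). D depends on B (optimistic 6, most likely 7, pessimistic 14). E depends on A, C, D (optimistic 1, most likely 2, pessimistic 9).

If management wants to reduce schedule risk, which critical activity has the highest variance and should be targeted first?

te_A = (1 + 4·3 + 5)/6 = 18/6 = 3; σ²_A = ((5−1)/6)² = 0.444
te_B = (1 + 4·3 + 11)/6 = 24/6 = 4; σ²_B = ((11−1)/6)² = 2.778
te_C = (1 + 4·2 + 3)/6 = 12/6 = 2; σ²_C = ((3−1)/6)² = 0.111
te_D = (6 + 4·7 + 14)/6 = 48/6 = 8; σ²_D = ((14−6)/6)² = 1.778
te_E = (1 + 4·2 + 9)/6 = 18/6 = 3; σ²_E = ((9−1)/6)² = 1.778

Forward pass:
ES_A = 0; EF_A = 3
ES_B = 0; EF_B = 4
ES_C = 0; EF_C = 2
ES_D = 4; EF_D = 4+8 = 12
ES_E = max(EF_A=3, EF_C=2, EF_D=12) = 12; EF_E = 12+3 = 15
Expected project duration μ = 15 days. Critical path: B → D → E.

Variances on critical path: σ²_B=2.778, σ²_D=1.778, σ²_E=1.778.
Largest is σ²_B = 2.778.

B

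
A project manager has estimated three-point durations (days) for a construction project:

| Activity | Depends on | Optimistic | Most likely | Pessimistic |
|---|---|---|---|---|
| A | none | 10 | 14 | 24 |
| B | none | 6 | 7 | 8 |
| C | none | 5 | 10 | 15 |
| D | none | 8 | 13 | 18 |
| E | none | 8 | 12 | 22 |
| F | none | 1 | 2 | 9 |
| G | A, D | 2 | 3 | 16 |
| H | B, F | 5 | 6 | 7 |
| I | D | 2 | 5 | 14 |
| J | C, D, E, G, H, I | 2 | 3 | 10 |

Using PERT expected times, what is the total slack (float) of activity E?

te_A = (10 + 4·14 + 24)/6 = 90/6 = 15
te_B = (6 + 4·7 + 8)/6 = 42/6 = 7
te_C = (5 + 4·10 + 15)/6 = 60/6 = 10
te_D = (8 + 4·13 + 18)/6 = 78/6 = 13
te_E = (8 + 4·12 + 22)/6 = 78/6 = 13
te_F = (1 + 4·2 + 9)/6 = 18/6 = 3
te_G = (2 + 4·3 + 16)/6 = 30/6 = 5
te_H = (5 + 4·6 + 7)/6 = 36/6 = 6
te_I = (2 + 4·5 + 14)/6 = 36/6 = 6
te_J = (2 + 4·3 + 10)/6 = 24/6 = 4

Forward pass:
ES_A = 0; EF_A = 15
ES_B = 0; EF_B = 7
ES_C = 0; EF_C = 10
ES_D = 0; EF_D = 13
ES_E = 0; EF_E = 13
ES_F = 0; EF_F = 3
ES_G = max(EF_A=15, EF_D=13) = 15; EF_G = 15+5 = 20
ES_H = max(EF_B=7, EF_F=3) = 7; EF_H = 7+6 = 13
ES_I = 13; EF_I = 13+6 = 19
ES_J = max(EF_C=10, EF_D=13, EF_E=13, EF_G=20, EF_H=13, EF_I=19) = 20; EF_J = 20+4 = 24
Expected project duration μ = 24 days. Critical path: A → G → J.

Backward pass:
LF_J = 24; LS_J = 24−4 = 20
LF_I = LS_J = 20; LS_I = 20−6 = 14
LF_H = LS_J = 20; LS_H = 20−6 = 14
LF_G = LS_J = 20; LS_G = 20−5 = 15
LF_F = LS_H = 14; LS_F = 14−3 = 11
LF_E = LS_J = 20; LS_E = 20−13 = 7
LF_D = min(LS_G=15, LS_I=14, LS_J=20) = 14; LS_D = 14−13 = 1
LF_C = LS_J = 20; LS_C = 20−10 = 10
LF_B = LS_H = 14; LS_B = 14−7 = 7
LF_A = LS_G = 15; LS_A = 15−15 = 0
Slack_E = LS_E − ES_E = 7 − 0 = 7

7 days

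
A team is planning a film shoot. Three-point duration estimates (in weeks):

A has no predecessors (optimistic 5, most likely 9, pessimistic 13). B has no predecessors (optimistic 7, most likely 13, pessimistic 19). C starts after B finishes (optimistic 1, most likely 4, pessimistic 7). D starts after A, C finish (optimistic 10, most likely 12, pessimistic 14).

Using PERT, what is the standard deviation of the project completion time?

2.33 weeks

te_A = (5 + 4·9 + 13)/6 = 54/6 = 9; σ²_A = ((13−5)/6)² = 1.778
te_B = (7 + 4·13 + 19)/6 = 78/6 = 13; σ²_B = ((19−7)/6)² = 4.000
te_C = (1 + 4·4 + 7)/6 = 24/6 = 4; σ²_C = ((7−1)/6)² = 1.000
te_D = (10 + 4·12 + 14)/6 = 72/6 = 12; σ²_D = ((14−10)/6)² = 0.444

Forward pass:
ES_A = 0; EF_A = 9
ES_B = 0; EF_B = 13
ES_C = 13; EF_C = 13+4 = 17
ES_D = max(EF_A=9, EF_C=17) = 17; EF_D = 17+12 = 29
Expected project duration μ = 29 weeks. Critical path: B → C → D.

Variance along critical path = 4.000 + 1.000 + 0.444 = 5.444
σ = √5.444 = 2.333 weeks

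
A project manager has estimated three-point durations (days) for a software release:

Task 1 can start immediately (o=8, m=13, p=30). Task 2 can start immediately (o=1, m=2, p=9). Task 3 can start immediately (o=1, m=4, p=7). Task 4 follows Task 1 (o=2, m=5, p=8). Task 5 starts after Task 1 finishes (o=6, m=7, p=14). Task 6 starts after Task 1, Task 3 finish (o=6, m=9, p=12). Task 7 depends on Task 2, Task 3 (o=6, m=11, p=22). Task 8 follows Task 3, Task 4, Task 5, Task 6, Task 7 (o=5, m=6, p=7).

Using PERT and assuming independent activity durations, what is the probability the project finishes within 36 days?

0.942

te_Task 1 = (8 + 4·13 + 30)/6 = 90/6 = 15; σ²_Task 1 = ((30−8)/6)² = 13.444
te_Task 2 = (1 + 4·2 + 9)/6 = 18/6 = 3; σ²_Task 2 = ((9−1)/6)² = 1.778
te_Task 3 = (1 + 4·4 + 7)/6 = 24/6 = 4; σ²_Task 3 = ((7−1)/6)² = 1.000
te_Task 4 = (2 + 4·5 + 8)/6 = 30/6 = 5; σ²_Task 4 = ((8−2)/6)² = 1.000
te_Task 5 = (6 + 4·7 + 14)/6 = 48/6 = 8; σ²_Task 5 = ((14−6)/6)² = 1.778
te_Task 6 = (6 + 4·9 + 12)/6 = 54/6 = 9; σ²_Task 6 = ((12−6)/6)² = 1.000
te_Task 7 = (6 + 4·11 + 22)/6 = 72/6 = 12; σ²_Task 7 = ((22−6)/6)² = 7.111
te_Task 8 = (5 + 4·6 + 7)/6 = 36/6 = 6; σ²_Task 8 = ((7−5)/6)² = 0.111

Forward pass:
ES_Task 1 = 0; EF_Task 1 = 15
ES_Task 2 = 0; EF_Task 2 = 3
ES_Task 3 = 0; EF_Task 3 = 4
ES_Task 4 = 15; EF_Task 4 = 15+5 = 20
ES_Task 5 = 15; EF_Task 5 = 15+8 = 23
ES_Task 6 = max(EF_Task 1=15, EF_Task 3=4) = 15; EF_Task 6 = 15+9 = 24
ES_Task 7 = max(EF_Task 2=3, EF_Task 3=4) = 4; EF_Task 7 = 4+12 = 16
ES_Task 8 = max(EF_Task 3=4, EF_Task 4=20, EF_Task 5=23, EF_Task 6=24, EF_Task 7=16) = 24; EF_Task 8 = 24+6 = 30
Expected project duration μ = 30 days. Critical path: Task 1 → Task 6 → Task 8.

Variance along critical path = 13.444 + 1.000 + 0.111 = 14.556; σ = √14.556 = 3.815 days.
Z = (36 − 30) / 3.815 = 1.573
P(T ≤ 36) = Φ(1.573) ≈ 0.942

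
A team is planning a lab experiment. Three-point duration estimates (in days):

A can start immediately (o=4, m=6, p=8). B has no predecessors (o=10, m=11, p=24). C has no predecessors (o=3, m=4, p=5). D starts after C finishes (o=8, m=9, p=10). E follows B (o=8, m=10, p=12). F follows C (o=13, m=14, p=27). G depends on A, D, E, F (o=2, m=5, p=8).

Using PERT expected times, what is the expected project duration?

28 days

te_A = (4 + 4·6 + 8)/6 = 36/6 = 6
te_B = (10 + 4·11 + 24)/6 = 78/6 = 13
te_C = (3 + 4·4 + 5)/6 = 24/6 = 4
te_D = (8 + 4·9 + 10)/6 = 54/6 = 9
te_E = (8 + 4·10 + 12)/6 = 60/6 = 10
te_F = (13 + 4·14 + 27)/6 = 96/6 = 16
te_G = (2 + 4·5 + 8)/6 = 30/6 = 5

Forward pass:
ES_A = 0; EF_A = 6
ES_B = 0; EF_B = 13
ES_C = 0; EF_C = 4
ES_D = 4; EF_D = 4+9 = 13
ES_E = 13; EF_E = 13+10 = 23
ES_F = 4; EF_F = 4+16 = 20
ES_G = max(EF_A=6, EF_D=13, EF_E=23, EF_F=20) = 23; EF_G = 23+5 = 28
Expected project duration μ = 28 days. Critical path: B → E → G.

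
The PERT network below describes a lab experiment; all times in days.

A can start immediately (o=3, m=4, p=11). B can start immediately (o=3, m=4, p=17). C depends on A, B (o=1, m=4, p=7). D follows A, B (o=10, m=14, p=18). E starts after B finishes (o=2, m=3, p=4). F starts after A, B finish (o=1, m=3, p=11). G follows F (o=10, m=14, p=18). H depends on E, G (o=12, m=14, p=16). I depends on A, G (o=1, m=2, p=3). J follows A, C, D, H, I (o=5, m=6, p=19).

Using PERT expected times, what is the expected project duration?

46 days

te_A = (3 + 4·4 + 11)/6 = 30/6 = 5
te_B = (3 + 4·4 + 17)/6 = 36/6 = 6
te_C = (1 + 4·4 + 7)/6 = 24/6 = 4
te_D = (10 + 4·14 + 18)/6 = 84/6 = 14
te_E = (2 + 4·3 + 4)/6 = 18/6 = 3
te_F = (1 + 4·3 + 11)/6 = 24/6 = 4
te_G = (10 + 4·14 + 18)/6 = 84/6 = 14
te_H = (12 + 4·14 + 16)/6 = 84/6 = 14
te_I = (1 + 4·2 + 3)/6 = 12/6 = 2
te_J = (5 + 4·6 + 19)/6 = 48/6 = 8

Forward pass:
ES_A = 0; EF_A = 5
ES_B = 0; EF_B = 6
ES_C = max(EF_A=5, EF_B=6) = 6; EF_C = 6+4 = 10
ES_D = max(EF_A=5, EF_B=6) = 6; EF_D = 6+14 = 20
ES_E = 6; EF_E = 6+3 = 9
ES_F = max(EF_A=5, EF_B=6) = 6; EF_F = 6+4 = 10
ES_G = 10; EF_G = 10+14 = 24
ES_H = max(EF_E=9, EF_G=24) = 24; EF_H = 24+14 = 38
ES_I = max(EF_A=5, EF_G=24) = 24; EF_I = 24+2 = 26
ES_J = max(EF_A=5, EF_C=10, EF_D=20, EF_H=38, EF_I=26) = 38; EF_J = 38+8 = 46
Expected project duration μ = 46 days. Critical path: B → F → G → H → J.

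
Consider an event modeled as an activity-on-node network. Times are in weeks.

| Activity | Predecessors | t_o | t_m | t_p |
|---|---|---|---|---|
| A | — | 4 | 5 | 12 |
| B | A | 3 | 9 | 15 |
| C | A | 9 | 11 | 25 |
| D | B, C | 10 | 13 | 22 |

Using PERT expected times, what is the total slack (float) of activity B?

4 weeks

te_A = (4 + 4·5 + 12)/6 = 36/6 = 6
te_B = (3 + 4·9 + 15)/6 = 54/6 = 9
te_C = (9 + 4·11 + 25)/6 = 78/6 = 13
te_D = (10 + 4·13 + 22)/6 = 84/6 = 14

Forward pass:
ES_A = 0; EF_A = 6
ES_B = 6; EF_B = 6+9 = 15
ES_C = 6; EF_C = 6+13 = 19
ES_D = max(EF_B=15, EF_C=19) = 19; EF_D = 19+14 = 33
Expected project duration μ = 33 weeks. Critical path: A → C → D.

Backward pass:
LF_D = 33; LS_D = 33−14 = 19
LF_C = LS_D = 19; LS_C = 19−13 = 6
LF_B = LS_D = 19; LS_B = 19−9 = 10
LF_A = min(LS_B=10, LS_C=6) = 6; LS_A = 6−6 = 0
Slack_B = LS_B − ES_B = 10 − 6 = 4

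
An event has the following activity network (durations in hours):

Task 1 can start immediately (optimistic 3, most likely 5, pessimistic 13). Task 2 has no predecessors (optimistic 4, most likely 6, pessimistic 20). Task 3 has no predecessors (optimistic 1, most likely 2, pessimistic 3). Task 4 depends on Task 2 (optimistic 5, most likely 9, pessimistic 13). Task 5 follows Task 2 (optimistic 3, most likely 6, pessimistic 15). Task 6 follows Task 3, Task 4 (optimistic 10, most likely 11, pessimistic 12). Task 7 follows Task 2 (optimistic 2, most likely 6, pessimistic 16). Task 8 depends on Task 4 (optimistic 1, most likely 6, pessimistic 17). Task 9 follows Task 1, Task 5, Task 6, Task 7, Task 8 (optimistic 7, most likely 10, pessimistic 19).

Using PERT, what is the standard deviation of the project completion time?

te_Task 1 = (3 + 4·5 + 13)/6 = 36/6 = 6; σ²_Task 1 = ((13−3)/6)² = 2.778
te_Task 2 = (4 + 4·6 + 20)/6 = 48/6 = 8; σ²_Task 2 = ((20−4)/6)² = 7.111
te_Task 3 = (1 + 4·2 + 3)/6 = 12/6 = 2; σ²_Task 3 = ((3−1)/6)² = 0.111
te_Task 4 = (5 + 4·9 + 13)/6 = 54/6 = 9; σ²_Task 4 = ((13−5)/6)² = 1.778
te_Task 5 = (3 + 4·6 + 15)/6 = 42/6 = 7; σ²_Task 5 = ((15−3)/6)² = 4.000
te_Task 6 = (10 + 4·11 + 12)/6 = 66/6 = 11; σ²_Task 6 = ((12−10)/6)² = 0.111
te_Task 7 = (2 + 4·6 + 16)/6 = 42/6 = 7; σ²_Task 7 = ((16−2)/6)² = 5.444
te_Task 8 = (1 + 4·6 + 17)/6 = 42/6 = 7; σ²_Task 8 = ((17−1)/6)² = 7.111
te_Task 9 = (7 + 4·10 + 19)/6 = 66/6 = 11; σ²_Task 9 = ((19−7)/6)² = 4.000

Forward pass:
ES_Task 1 = 0; EF_Task 1 = 6
ES_Task 2 = 0; EF_Task 2 = 8
ES_Task 3 = 0; EF_Task 3 = 2
ES_Task 4 = 8; EF_Task 4 = 8+9 = 17
ES_Task 5 = 8; EF_Task 5 = 8+7 = 15
ES_Task 6 = max(EF_Task 3=2, EF_Task 4=17) = 17; EF_Task 6 = 17+11 = 28
ES_Task 7 = 8; EF_Task 7 = 8+7 = 15
ES_Task 8 = 17; EF_Task 8 = 17+7 = 24
ES_Task 9 = max(EF_Task 1=6, EF_Task 5=15, EF_Task 6=28, EF_Task 7=15, EF_Task 8=24) = 28; EF_Task 9 = 28+11 = 39
Expected project duration μ = 39 hours. Critical path: Task 2 → Task 4 → Task 6 → Task 9.

Variance along critical path = 7.111 + 1.778 + 0.111 + 4.000 = 13.000
σ = √13.000 = 3.606 hours

3.61 hours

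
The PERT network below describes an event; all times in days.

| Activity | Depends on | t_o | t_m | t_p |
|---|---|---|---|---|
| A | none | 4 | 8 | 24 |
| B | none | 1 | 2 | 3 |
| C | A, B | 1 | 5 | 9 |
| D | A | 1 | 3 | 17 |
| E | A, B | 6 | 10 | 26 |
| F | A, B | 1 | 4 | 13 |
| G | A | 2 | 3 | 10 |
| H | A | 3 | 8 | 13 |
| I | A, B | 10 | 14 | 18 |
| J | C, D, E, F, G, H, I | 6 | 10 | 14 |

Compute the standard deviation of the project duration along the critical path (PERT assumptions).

3.83 days

te_A = (4 + 4·8 + 24)/6 = 60/6 = 10; σ²_A = ((24−4)/6)² = 11.111
te_B = (1 + 4·2 + 3)/6 = 12/6 = 2; σ²_B = ((3−1)/6)² = 0.111
te_C = (1 + 4·5 + 9)/6 = 30/6 = 5; σ²_C = ((9−1)/6)² = 1.778
te_D = (1 + 4·3 + 17)/6 = 30/6 = 5; σ²_D = ((17−1)/6)² = 7.111
te_E = (6 + 4·10 + 26)/6 = 72/6 = 12; σ²_E = ((26−6)/6)² = 11.111
te_F = (1 + 4·4 + 13)/6 = 30/6 = 5; σ²_F = ((13−1)/6)² = 4.000
te_G = (2 + 4·3 + 10)/6 = 24/6 = 4; σ²_G = ((10−2)/6)² = 1.778
te_H = (3 + 4·8 + 13)/6 = 48/6 = 8; σ²_H = ((13−3)/6)² = 2.778
te_I = (10 + 4·14 + 18)/6 = 84/6 = 14; σ²_I = ((18−10)/6)² = 1.778
te_J = (6 + 4·10 + 14)/6 = 60/6 = 10; σ²_J = ((14−6)/6)² = 1.778

Forward pass:
ES_A = 0; EF_A = 10
ES_B = 0; EF_B = 2
ES_C = max(EF_A=10, EF_B=2) = 10; EF_C = 10+5 = 15
ES_D = 10; EF_D = 10+5 = 15
ES_E = max(EF_A=10, EF_B=2) = 10; EF_E = 10+12 = 22
ES_F = max(EF_A=10, EF_B=2) = 10; EF_F = 10+5 = 15
ES_G = 10; EF_G = 10+4 = 14
ES_H = 10; EF_H = 10+8 = 18
ES_I = max(EF_A=10, EF_B=2) = 10; EF_I = 10+14 = 24
ES_J = max(EF_C=15, EF_D=15, EF_E=22, EF_F=15, EF_G=14, EF_H=18, EF_I=24) = 24; EF_J = 24+10 = 34
Expected project duration μ = 34 days. Critical path: A → I → J.

Variance along critical path = 11.111 + 1.778 + 1.778 = 14.667
σ = √14.667 = 3.830 days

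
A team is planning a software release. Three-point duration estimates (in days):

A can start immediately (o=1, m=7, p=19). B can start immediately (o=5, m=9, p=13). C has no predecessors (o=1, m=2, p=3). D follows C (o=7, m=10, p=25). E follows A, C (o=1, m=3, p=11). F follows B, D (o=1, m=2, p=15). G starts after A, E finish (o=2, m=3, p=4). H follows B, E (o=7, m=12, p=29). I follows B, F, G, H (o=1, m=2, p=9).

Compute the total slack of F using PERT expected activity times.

te_A = (1 + 4·7 + 19)/6 = 48/6 = 8
te_B = (5 + 4·9 + 13)/6 = 54/6 = 9
te_C = (1 + 4·2 + 3)/6 = 12/6 = 2
te_D = (7 + 4·10 + 25)/6 = 72/6 = 12
te_E = (1 + 4·3 + 11)/6 = 24/6 = 4
te_F = (1 + 4·2 + 15)/6 = 24/6 = 4
te_G = (2 + 4·3 + 4)/6 = 18/6 = 3
te_H = (7 + 4·12 + 29)/6 = 84/6 = 14
te_I = (1 + 4·2 + 9)/6 = 18/6 = 3

Forward pass:
ES_A = 0; EF_A = 8
ES_B = 0; EF_B = 9
ES_C = 0; EF_C = 2
ES_D = 2; EF_D = 2+12 = 14
ES_E = max(EF_A=8, EF_C=2) = 8; EF_E = 8+4 = 12
ES_F = max(EF_B=9, EF_D=14) = 14; EF_F = 14+4 = 18
ES_G = max(EF_A=8, EF_E=12) = 12; EF_G = 12+3 = 15
ES_H = max(EF_B=9, EF_E=12) = 12; EF_H = 12+14 = 26
ES_I = max(EF_B=9, EF_F=18, EF_G=15, EF_H=26) = 26; EF_I = 26+3 = 29
Expected project duration μ = 29 days. Critical path: A → E → H → I.

Backward pass:
LF_I = 29; LS_I = 29−3 = 26
LF_H = LS_I = 26; LS_H = 26−14 = 12
LF_G = LS_I = 26; LS_G = 26−3 = 23
LF_F = LS_I = 26; LS_F = 26−4 = 22
LF_E = min(LS_G=23, LS_H=12) = 12; LS_E = 12−4 = 8
LF_D = LS_F = 22; LS_D = 22−12 = 10
LF_C = min(LS_D=10, LS_E=8) = 8; LS_C = 8−2 = 6
LF_B = min(LS_F=22, LS_H=12, LS_I=26) = 12; LS_B = 12−9 = 3
LF_A = min(LS_E=8, LS_G=23) = 8; LS_A = 8−8 = 0
Slack_F = LS_F − ES_F = 22 − 14 = 8

8 days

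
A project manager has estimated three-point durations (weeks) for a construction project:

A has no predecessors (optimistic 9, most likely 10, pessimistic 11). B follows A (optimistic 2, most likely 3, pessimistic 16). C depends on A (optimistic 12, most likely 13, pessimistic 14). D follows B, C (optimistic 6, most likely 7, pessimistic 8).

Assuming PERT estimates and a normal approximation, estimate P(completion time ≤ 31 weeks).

te_A = (9 + 4·10 + 11)/6 = 60/6 = 10; σ²_A = ((11−9)/6)² = 0.111
te_B = (2 + 4·3 + 16)/6 = 30/6 = 5; σ²_B = ((16−2)/6)² = 5.444
te_C = (12 + 4·13 + 14)/6 = 78/6 = 13; σ²_C = ((14−12)/6)² = 0.111
te_D = (6 + 4·7 + 8)/6 = 42/6 = 7; σ²_D = ((8−6)/6)² = 0.111

Forward pass:
ES_A = 0; EF_A = 10
ES_B = 10; EF_B = 10+5 = 15
ES_C = 10; EF_C = 10+13 = 23
ES_D = max(EF_B=15, EF_C=23) = 23; EF_D = 23+7 = 30
Expected project duration μ = 30 weeks. Critical path: A → C → D.

Variance along critical path = 0.111 + 0.111 + 0.111 = 0.333; σ = √0.333 = 0.577 weeks.
Z = (31 − 30) / 0.577 = 1.732
P(T ≤ 31) = Φ(1.732) ≈ 0.958

0.958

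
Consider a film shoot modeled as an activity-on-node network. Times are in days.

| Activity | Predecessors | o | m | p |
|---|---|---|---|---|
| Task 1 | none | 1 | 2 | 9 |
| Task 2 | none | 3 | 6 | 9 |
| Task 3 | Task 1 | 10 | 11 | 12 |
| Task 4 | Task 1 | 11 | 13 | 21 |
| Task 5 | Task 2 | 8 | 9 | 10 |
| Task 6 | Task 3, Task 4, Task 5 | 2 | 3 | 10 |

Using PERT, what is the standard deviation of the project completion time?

te_Task 1 = (1 + 4·2 + 9)/6 = 18/6 = 3; σ²_Task 1 = ((9−1)/6)² = 1.778
te_Task 2 = (3 + 4·6 + 9)/6 = 36/6 = 6; σ²_Task 2 = ((9−3)/6)² = 1.000
te_Task 3 = (10 + 4·11 + 12)/6 = 66/6 = 11; σ²_Task 3 = ((12−10)/6)² = 0.111
te_Task 4 = (11 + 4·13 + 21)/6 = 84/6 = 14; σ²_Task 4 = ((21−11)/6)² = 2.778
te_Task 5 = (8 + 4·9 + 10)/6 = 54/6 = 9; σ²_Task 5 = ((10−8)/6)² = 0.111
te_Task 6 = (2 + 4·3 + 10)/6 = 24/6 = 4; σ²_Task 6 = ((10−2)/6)² = 1.778

Forward pass:
ES_Task 1 = 0; EF_Task 1 = 3
ES_Task 2 = 0; EF_Task 2 = 6
ES_Task 3 = 3; EF_Task 3 = 3+11 = 14
ES_Task 4 = 3; EF_Task 4 = 3+14 = 17
ES_Task 5 = 6; EF_Task 5 = 6+9 = 15
ES_Task 6 = max(EF_Task 3=14, EF_Task 4=17, EF_Task 5=15) = 17; EF_Task 6 = 17+4 = 21
Expected project duration μ = 21 days. Critical path: Task 1 → Task 4 → Task 6.

Variance along critical path = 1.778 + 2.778 + 1.778 = 6.333
σ = √6.333 = 2.517 days

2.52 days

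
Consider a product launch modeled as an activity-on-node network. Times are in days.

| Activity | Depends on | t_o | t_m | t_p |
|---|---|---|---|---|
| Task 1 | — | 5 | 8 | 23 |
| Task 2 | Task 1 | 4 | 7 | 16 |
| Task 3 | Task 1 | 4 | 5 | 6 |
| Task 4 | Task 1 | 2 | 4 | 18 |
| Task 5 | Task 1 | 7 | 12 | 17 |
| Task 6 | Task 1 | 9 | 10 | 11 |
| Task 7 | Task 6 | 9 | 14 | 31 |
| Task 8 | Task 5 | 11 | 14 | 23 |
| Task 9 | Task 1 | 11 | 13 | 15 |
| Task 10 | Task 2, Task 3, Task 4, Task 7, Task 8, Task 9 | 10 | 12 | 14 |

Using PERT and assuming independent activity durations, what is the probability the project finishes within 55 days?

te_Task 1 = (5 + 4·8 + 23)/6 = 60/6 = 10; σ²_Task 1 = ((23−5)/6)² = 9.000
te_Task 2 = (4 + 4·7 + 16)/6 = 48/6 = 8; σ²_Task 2 = ((16−4)/6)² = 4.000
te_Task 3 = (4 + 4·5 + 6)/6 = 30/6 = 5; σ²_Task 3 = ((6−4)/6)² = 0.111
te_Task 4 = (2 + 4·4 + 18)/6 = 36/6 = 6; σ²_Task 4 = ((18−2)/6)² = 7.111
te_Task 5 = (7 + 4·12 + 17)/6 = 72/6 = 12; σ²_Task 5 = ((17−7)/6)² = 2.778
te_Task 6 = (9 + 4·10 + 11)/6 = 60/6 = 10; σ²_Task 6 = ((11−9)/6)² = 0.111
te_Task 7 = (9 + 4·14 + 31)/6 = 96/6 = 16; σ²_Task 7 = ((31−9)/6)² = 13.444
te_Task 8 = (11 + 4·14 + 23)/6 = 90/6 = 15; σ²_Task 8 = ((23−11)/6)² = 4.000
te_Task 9 = (11 + 4·13 + 15)/6 = 78/6 = 13; σ²_Task 9 = ((15−11)/6)² = 0.444
te_Task 10 = (10 + 4·12 + 14)/6 = 72/6 = 12; σ²_Task 10 = ((14−10)/6)² = 0.444

Forward pass:
ES_Task 1 = 0; EF_Task 1 = 10
ES_Task 2 = 10; EF_Task 2 = 10+8 = 18
ES_Task 3 = 10; EF_Task 3 = 10+5 = 15
ES_Task 4 = 10; EF_Task 4 = 10+6 = 16
ES_Task 5 = 10; EF_Task 5 = 10+12 = 22
ES_Task 6 = 10; EF_Task 6 = 10+10 = 20
ES_Task 7 = 20; EF_Task 7 = 20+16 = 36
ES_Task 8 = 22; EF_Task 8 = 22+15 = 37
ES_Task 9 = 10; EF_Task 9 = 10+13 = 23
ES_Task 10 = max(EF_Task 2=18, EF_Task 3=15, EF_Task 4=16, EF_Task 7=36, EF_Task 8=37, EF_Task 9=23) = 37; EF_Task 10 = 37+12 = 49
Expected project duration μ = 49 days. Critical path: Task 1 → Task 5 → Task 8 → Task 10.

Variance along critical path = 9.000 + 2.778 + 4.000 + 0.444 = 16.222; σ = √16.222 = 4.028 days.
Z = (55 − 49) / 4.028 = 1.490
P(T ≤ 55) = Φ(1.490) ≈ 0.932

0.932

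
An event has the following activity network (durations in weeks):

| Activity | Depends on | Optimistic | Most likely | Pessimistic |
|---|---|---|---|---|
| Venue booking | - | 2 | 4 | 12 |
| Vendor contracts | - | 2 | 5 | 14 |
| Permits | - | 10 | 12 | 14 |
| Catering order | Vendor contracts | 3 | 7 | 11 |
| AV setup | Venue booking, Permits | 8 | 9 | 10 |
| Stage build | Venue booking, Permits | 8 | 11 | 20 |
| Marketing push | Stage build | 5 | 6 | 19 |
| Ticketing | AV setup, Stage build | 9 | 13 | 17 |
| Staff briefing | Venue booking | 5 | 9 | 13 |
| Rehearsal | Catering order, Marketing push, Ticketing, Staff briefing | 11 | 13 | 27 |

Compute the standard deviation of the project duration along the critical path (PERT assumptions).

te_Venue booking = (2 + 4·4 + 12)/6 = 30/6 = 5; σ²_Venue booking = ((12−2)/6)² = 2.778
te_Vendor contracts = (2 + 4·5 + 14)/6 = 36/6 = 6; σ²_Vendor contracts = ((14−2)/6)² = 4.000
te_Permits = (10 + 4·12 + 14)/6 = 72/6 = 12; σ²_Permits = ((14−10)/6)² = 0.444
te_Catering order = (3 + 4·7 + 11)/6 = 42/6 = 7; σ²_Catering order = ((11−3)/6)² = 1.778
te_AV setup = (8 + 4·9 + 10)/6 = 54/6 = 9; σ²_AV setup = ((10−8)/6)² = 0.111
te_Stage build = (8 + 4·11 + 20)/6 = 72/6 = 12; σ²_Stage build = ((20−8)/6)² = 4.000
te_Marketing push = (5 + 4·6 + 19)/6 = 48/6 = 8; σ²_Marketing push = ((19−5)/6)² = 5.444
te_Ticketing = (9 + 4·13 + 17)/6 = 78/6 = 13; σ²_Ticketing = ((17−9)/6)² = 1.778
te_Staff briefing = (5 + 4·9 + 13)/6 = 54/6 = 9; σ²_Staff briefing = ((13−5)/6)² = 1.778
te_Rehearsal = (11 + 4·13 + 27)/6 = 90/6 = 15; σ²_Rehearsal = ((27−11)/6)² = 7.111

Forward pass:
ES_Venue booking = 0; EF_Venue booking = 5
ES_Vendor contracts = 0; EF_Vendor contracts = 6
ES_Permits = 0; EF_Permits = 12
ES_Catering order = 6; EF_Catering order = 6+7 = 13
ES_AV setup = max(EF_Venue booking=5, EF_Permits=12) = 12; EF_AV setup = 12+9 = 21
ES_Stage build = max(EF_Venue booking=5, EF_Permits=12) = 12; EF_Stage build = 12+12 = 24
ES_Marketing push = 24; EF_Marketing push = 24+8 = 32
ES_Ticketing = max(EF_AV setup=21, EF_Stage build=24) = 24; EF_Ticketing = 24+13 = 37
ES_Staff briefing = 5; EF_Staff briefing = 5+9 = 14
ES_Rehearsal = max(EF_Catering order=13, EF_Marketing push=32, EF_Ticketing=37, EF_Staff briefing=14) = 37; EF_Rehearsal = 37+15 = 52
Expected project duration μ = 52 weeks. Critical path: Permits → Stage build → Ticketing → Rehearsal.

Variance along critical path = 0.444 + 4.000 + 1.778 + 7.111 = 13.333
σ = √13.333 = 3.651 weeks

3.65 weeks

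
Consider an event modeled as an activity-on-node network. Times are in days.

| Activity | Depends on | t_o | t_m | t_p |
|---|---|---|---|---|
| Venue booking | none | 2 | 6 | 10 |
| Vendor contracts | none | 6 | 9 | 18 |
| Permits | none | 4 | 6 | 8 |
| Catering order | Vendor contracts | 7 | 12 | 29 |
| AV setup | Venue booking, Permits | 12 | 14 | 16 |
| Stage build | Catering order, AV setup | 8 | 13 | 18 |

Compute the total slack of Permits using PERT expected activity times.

4 days

te_Venue booking = (2 + 4·6 + 10)/6 = 36/6 = 6
te_Vendor contracts = (6 + 4·9 + 18)/6 = 60/6 = 10
te_Permits = (4 + 4·6 + 8)/6 = 36/6 = 6
te_Catering order = (7 + 4·12 + 29)/6 = 84/6 = 14
te_AV setup = (12 + 4·14 + 16)/6 = 84/6 = 14
te_Stage build = (8 + 4·13 + 18)/6 = 78/6 = 13

Forward pass:
ES_Venue booking = 0; EF_Venue booking = 6
ES_Vendor contracts = 0; EF_Vendor contracts = 10
ES_Permits = 0; EF_Permits = 6
ES_Catering order = 10; EF_Catering order = 10+14 = 24
ES_AV setup = max(EF_Venue booking=6, EF_Permits=6) = 6; EF_AV setup = 6+14 = 20
ES_Stage build = max(EF_Catering order=24, EF_AV setup=20) = 24; EF_Stage build = 24+13 = 37
Expected project duration μ = 37 days. Critical path: Vendor contracts → Catering order → Stage build.

Backward pass:
LF_Stage build = 37; LS_Stage build = 37−13 = 24
LF_AV setup = LS_Stage build = 24; LS_AV setup = 24−14 = 10
LF_Catering order = LS_Stage build = 24; LS_Catering order = 24−14 = 10
LF_Permits = LS_AV setup = 10; LS_Permits = 10−6 = 4
LF_Vendor contracts = LS_Catering order = 10; LS_Vendor contracts = 10−10 = 0
LF_Venue booking = LS_AV setup = 10; LS_Venue booking = 10−6 = 4
Slack_Permits = LS_Permits − ES_Permits = 4 − 0 = 4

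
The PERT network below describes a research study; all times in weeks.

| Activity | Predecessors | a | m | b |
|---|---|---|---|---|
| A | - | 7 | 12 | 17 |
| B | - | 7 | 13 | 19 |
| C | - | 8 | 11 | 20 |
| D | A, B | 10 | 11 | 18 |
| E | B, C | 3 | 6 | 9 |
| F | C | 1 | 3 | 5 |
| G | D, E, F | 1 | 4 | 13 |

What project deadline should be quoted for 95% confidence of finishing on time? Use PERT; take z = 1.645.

te_A = (7 + 4·12 + 17)/6 = 72/6 = 12; σ²_A = ((17−7)/6)² = 2.778
te_B = (7 + 4·13 + 19)/6 = 78/6 = 13; σ²_B = ((19−7)/6)² = 4.000
te_C = (8 + 4·11 + 20)/6 = 72/6 = 12; σ²_C = ((20−8)/6)² = 4.000
te_D = (10 + 4·11 + 18)/6 = 72/6 = 12; σ²_D = ((18−10)/6)² = 1.778
te_E = (3 + 4·6 + 9)/6 = 36/6 = 6; σ²_E = ((9−3)/6)² = 1.000
te_F = (1 + 4·3 + 5)/6 = 18/6 = 3; σ²_F = ((5−1)/6)² = 0.444
te_G = (1 + 4·4 + 13)/6 = 30/6 = 5; σ²_G = ((13−1)/6)² = 4.000

Forward pass:
ES_A = 0; EF_A = 12
ES_B = 0; EF_B = 13
ES_C = 0; EF_C = 12
ES_D = max(EF_A=12, EF_B=13) = 13; EF_D = 13+12 = 25
ES_E = max(EF_B=13, EF_C=12) = 13; EF_E = 13+6 = 19
ES_F = 12; EF_F = 12+3 = 15
ES_G = max(EF_D=25, EF_E=19, EF_F=15) = 25; EF_G = 25+5 = 30
Expected project duration μ = 30 weeks. Critical path: B → D → G.

Variance along critical path = 4.000 + 1.778 + 4.000 = 9.778; σ = 3.127 weeks.
D = μ + z·σ = 30 + 1.645·3.127 = 35.1 weeks

35.1 weeks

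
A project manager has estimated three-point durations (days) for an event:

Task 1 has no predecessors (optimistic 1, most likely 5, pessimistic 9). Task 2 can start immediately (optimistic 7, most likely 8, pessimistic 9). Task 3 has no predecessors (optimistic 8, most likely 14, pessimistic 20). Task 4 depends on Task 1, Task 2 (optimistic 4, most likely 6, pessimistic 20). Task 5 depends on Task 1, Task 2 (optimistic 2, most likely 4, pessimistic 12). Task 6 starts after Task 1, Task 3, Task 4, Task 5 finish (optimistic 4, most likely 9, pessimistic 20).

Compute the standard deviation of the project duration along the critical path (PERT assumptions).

te_Task 1 = (1 + 4·5 + 9)/6 = 30/6 = 5; σ²_Task 1 = ((9−1)/6)² = 1.778
te_Task 2 = (7 + 4·8 + 9)/6 = 48/6 = 8; σ²_Task 2 = ((9−7)/6)² = 0.111
te_Task 3 = (8 + 4·14 + 20)/6 = 84/6 = 14; σ²_Task 3 = ((20−8)/6)² = 4.000
te_Task 4 = (4 + 4·6 + 20)/6 = 48/6 = 8; σ²_Task 4 = ((20−4)/6)² = 7.111
te_Task 5 = (2 + 4·4 + 12)/6 = 30/6 = 5; σ²_Task 5 = ((12−2)/6)² = 2.778
te_Task 6 = (4 + 4·9 + 20)/6 = 60/6 = 10; σ²_Task 6 = ((20−4)/6)² = 7.111

Forward pass:
ES_Task 1 = 0; EF_Task 1 = 5
ES_Task 2 = 0; EF_Task 2 = 8
ES_Task 3 = 0; EF_Task 3 = 14
ES_Task 4 = max(EF_Task 1=5, EF_Task 2=8) = 8; EF_Task 4 = 8+8 = 16
ES_Task 5 = max(EF_Task 1=5, EF_Task 2=8) = 8; EF_Task 5 = 8+5 = 13
ES_Task 6 = max(EF_Task 1=5, EF_Task 3=14, EF_Task 4=16, EF_Task 5=13) = 16; EF_Task 6 = 16+10 = 26
Expected project duration μ = 26 days. Critical path: Task 2 → Task 4 → Task 6.

Variance along critical path = 0.111 + 7.111 + 7.111 = 14.333
σ = √14.333 = 3.786 days

3.79 days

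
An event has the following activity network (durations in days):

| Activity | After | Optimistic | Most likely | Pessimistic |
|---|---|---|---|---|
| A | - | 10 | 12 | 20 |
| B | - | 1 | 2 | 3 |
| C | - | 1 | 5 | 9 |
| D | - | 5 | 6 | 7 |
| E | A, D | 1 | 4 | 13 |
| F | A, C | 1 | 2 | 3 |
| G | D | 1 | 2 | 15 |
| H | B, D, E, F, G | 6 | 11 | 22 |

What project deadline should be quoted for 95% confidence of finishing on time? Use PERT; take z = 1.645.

36.1 days

te_A = (10 + 4·12 + 20)/6 = 78/6 = 13; σ²_A = ((20−10)/6)² = 2.778
te_B = (1 + 4·2 + 3)/6 = 12/6 = 2; σ²_B = ((3−1)/6)² = 0.111
te_C = (1 + 4·5 + 9)/6 = 30/6 = 5; σ²_C = ((9−1)/6)² = 1.778
te_D = (5 + 4·6 + 7)/6 = 36/6 = 6; σ²_D = ((7−5)/6)² = 0.111
te_E = (1 + 4·4 + 13)/6 = 30/6 = 5; σ²_E = ((13−1)/6)² = 4.000
te_F = (1 + 4·2 + 3)/6 = 12/6 = 2; σ²_F = ((3−1)/6)² = 0.111
te_G = (1 + 4·2 + 15)/6 = 24/6 = 4; σ²_G = ((15−1)/6)² = 5.444
te_H = (6 + 4·11 + 22)/6 = 72/6 = 12; σ²_H = ((22−6)/6)² = 7.111

Forward pass:
ES_A = 0; EF_A = 13
ES_B = 0; EF_B = 2
ES_C = 0; EF_C = 5
ES_D = 0; EF_D = 6
ES_E = max(EF_A=13, EF_D=6) = 13; EF_E = 13+5 = 18
ES_F = max(EF_A=13, EF_C=5) = 13; EF_F = 13+2 = 15
ES_G = 6; EF_G = 6+4 = 10
ES_H = max(EF_B=2, EF_D=6, EF_E=18, EF_F=15, EF_G=10) = 18; EF_H = 18+12 = 30
Expected project duration μ = 30 days. Critical path: A → E → H.

Variance along critical path = 2.778 + 4.000 + 7.111 = 13.889; σ = 3.727 days.
D = μ + z·σ = 30 + 1.645·3.727 = 36.1 days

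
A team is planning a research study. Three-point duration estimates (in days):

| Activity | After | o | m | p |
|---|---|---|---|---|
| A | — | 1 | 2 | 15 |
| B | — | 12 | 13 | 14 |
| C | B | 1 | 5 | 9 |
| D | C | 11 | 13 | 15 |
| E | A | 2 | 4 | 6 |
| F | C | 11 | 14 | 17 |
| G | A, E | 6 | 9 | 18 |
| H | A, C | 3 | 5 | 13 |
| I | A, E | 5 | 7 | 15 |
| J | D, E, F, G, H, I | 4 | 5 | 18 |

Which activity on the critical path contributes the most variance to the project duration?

J

te_A = (1 + 4·2 + 15)/6 = 24/6 = 4; σ²_A = ((15−1)/6)² = 5.444
te_B = (12 + 4·13 + 14)/6 = 78/6 = 13; σ²_B = ((14−12)/6)² = 0.111
te_C = (1 + 4·5 + 9)/6 = 30/6 = 5; σ²_C = ((9−1)/6)² = 1.778
te_D = (11 + 4·13 + 15)/6 = 78/6 = 13; σ²_D = ((15−11)/6)² = 0.444
te_E = (2 + 4·4 + 6)/6 = 24/6 = 4; σ²_E = ((6−2)/6)² = 0.444
te_F = (11 + 4·14 + 17)/6 = 84/6 = 14; σ²_F = ((17−11)/6)² = 1.000
te_G = (6 + 4·9 + 18)/6 = 60/6 = 10; σ²_G = ((18−6)/6)² = 4.000
te_H = (3 + 4·5 + 13)/6 = 36/6 = 6; σ²_H = ((13−3)/6)² = 2.778
te_I = (5 + 4·7 + 15)/6 = 48/6 = 8; σ²_I = ((15−5)/6)² = 2.778
te_J = (4 + 4·5 + 18)/6 = 42/6 = 7; σ²_J = ((18−4)/6)² = 5.444

Forward pass:
ES_A = 0; EF_A = 4
ES_B = 0; EF_B = 13
ES_C = 13; EF_C = 13+5 = 18
ES_D = 18; EF_D = 18+13 = 31
ES_E = 4; EF_E = 4+4 = 8
ES_F = 18; EF_F = 18+14 = 32
ES_G = max(EF_A=4, EF_E=8) = 8; EF_G = 8+10 = 18
ES_H = max(EF_A=4, EF_C=18) = 18; EF_H = 18+6 = 24
ES_I = max(EF_A=4, EF_E=8) = 8; EF_I = 8+8 = 16
ES_J = max(EF_D=31, EF_E=8, EF_F=32, EF_G=18, EF_H=24, EF_I=16) = 32; EF_J = 32+7 = 39
Expected project duration μ = 39 days. Critical path: B → C → F → J.

Variances on critical path: σ²_B=0.111, σ²_C=1.778, σ²_F=1.000, σ²_J=5.444.
Largest is σ²_J = 5.444.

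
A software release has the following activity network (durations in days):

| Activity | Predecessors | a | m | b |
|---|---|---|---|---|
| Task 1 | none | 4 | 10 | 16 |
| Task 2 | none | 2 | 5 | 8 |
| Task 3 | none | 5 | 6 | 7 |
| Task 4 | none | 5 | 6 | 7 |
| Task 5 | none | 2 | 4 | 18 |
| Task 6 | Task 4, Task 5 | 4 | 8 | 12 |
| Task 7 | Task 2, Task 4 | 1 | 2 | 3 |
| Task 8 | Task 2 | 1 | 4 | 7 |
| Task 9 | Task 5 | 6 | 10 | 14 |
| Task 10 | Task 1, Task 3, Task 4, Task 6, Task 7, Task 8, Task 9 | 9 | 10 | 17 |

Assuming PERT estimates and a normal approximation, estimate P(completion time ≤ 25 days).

0.270

te_Task 1 = (4 + 4·10 + 16)/6 = 60/6 = 10; σ²_Task 1 = ((16−4)/6)² = 4.000
te_Task 2 = (2 + 4·5 + 8)/6 = 30/6 = 5; σ²_Task 2 = ((8−2)/6)² = 1.000
te_Task 3 = (5 + 4·6 + 7)/6 = 36/6 = 6; σ²_Task 3 = ((7−5)/6)² = 0.111
te_Task 4 = (5 + 4·6 + 7)/6 = 36/6 = 6; σ²_Task 4 = ((7−5)/6)² = 0.111
te_Task 5 = (2 + 4·4 + 18)/6 = 36/6 = 6; σ²_Task 5 = ((18−2)/6)² = 7.111
te_Task 6 = (4 + 4·8 + 12)/6 = 48/6 = 8; σ²_Task 6 = ((12−4)/6)² = 1.778
te_Task 7 = (1 + 4·2 + 3)/6 = 12/6 = 2; σ²_Task 7 = ((3−1)/6)² = 0.111
te_Task 8 = (1 + 4·4 + 7)/6 = 24/6 = 4; σ²_Task 8 = ((7−1)/6)² = 1.000
te_Task 9 = (6 + 4·10 + 14)/6 = 60/6 = 10; σ²_Task 9 = ((14−6)/6)² = 1.778
te_Task 10 = (9 + 4·10 + 17)/6 = 66/6 = 11; σ²_Task 10 = ((17−9)/6)² = 1.778

Forward pass:
ES_Task 1 = 0; EF_Task 1 = 10
ES_Task 2 = 0; EF_Task 2 = 5
ES_Task 3 = 0; EF_Task 3 = 6
ES_Task 4 = 0; EF_Task 4 = 6
ES_Task 5 = 0; EF_Task 5 = 6
ES_Task 6 = max(EF_Task 4=6, EF_Task 5=6) = 6; EF_Task 6 = 6+8 = 14
ES_Task 7 = max(EF_Task 2=5, EF_Task 4=6) = 6; EF_Task 7 = 6+2 = 8
ES_Task 8 = 5; EF_Task 8 = 5+4 = 9
ES_Task 9 = 6; EF_Task 9 = 6+10 = 16
ES_Task 10 = max(EF_Task 1=10, EF_Task 3=6, EF_Task 4=6, EF_Task 6=14, EF_Task 7=8, EF_Task 8=9, EF_Task 9=16) = 16; EF_Task 10 = 16+11 = 27
Expected project duration μ = 27 days. Critical path: Task 5 → Task 9 → Task 10.

Variance along critical path = 7.111 + 1.778 + 1.778 = 10.667; σ = √10.667 = 3.266 days.
Z = (25 − 27) / 3.266 = -0.612
P(T ≤ 25) = Φ(-0.612) ≈ 0.270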